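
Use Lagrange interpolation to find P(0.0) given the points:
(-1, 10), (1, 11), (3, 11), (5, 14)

Lagrange interpolation formula:
P(x) = Σ yᵢ × Lᵢ(x)
where Lᵢ(x) = Π_{j≠i} (x - xⱼ)/(xᵢ - xⱼ)

L_0(0.0) = (0.0 - 1)/(-1 - 1) × (0.0 - 3)/(-1 - 3) × (0.0 - 5)/(-1 - 5) = 0.312500
L_1(0.0) = (0.0 - (-1))/(1 - (-1)) × (0.0 - 3)/(1 - 3) × (0.0 - 5)/(1 - 5) = 0.937500
L_2(0.0) = (0.0 - (-1))/(3 - (-1)) × (0.0 - 1)/(3 - 1) × (0.0 - 5)/(3 - 5) = -0.312500
L_3(0.0) = (0.0 - (-1))/(5 - (-1)) × (0.0 - 1)/(5 - 1) × (0.0 - 3)/(5 - 3) = 0.062500

P(0.0) = 10×L_0(0.0) + 11×L_1(0.0) + 11×L_2(0.0) + 14×L_3(0.0)
P(0.0) = 10.875000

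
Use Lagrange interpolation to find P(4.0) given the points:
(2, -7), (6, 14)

Lagrange interpolation formula:
P(x) = Σ yᵢ × Lᵢ(x)
where Lᵢ(x) = Π_{j≠i} (x - xⱼ)/(xᵢ - xⱼ)

L_0(4.0) = (4.0 - 6)/(2 - 6) = 0.500000
L_1(4.0) = (4.0 - 2)/(6 - 2) = 0.500000

P(4.0) = (-7)×L_0(4.0) + 14×L_1(4.0)
P(4.0) = 3.500000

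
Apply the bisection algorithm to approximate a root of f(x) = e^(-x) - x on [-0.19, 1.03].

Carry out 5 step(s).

f(x) = e^(-x) - x
Initial interval: [-0.19, 1.03]

Iteration 1:
  c_1 = (-0.190000 + 1.030000)/2 = 0.420000
  f(c_1) = f(0.420000) = 0.237047
  f(a) × f(c) ≥ 0, new interval: [0.420000, 1.030000]
Iteration 2:
  c_2 = (0.420000 + 1.030000)/2 = 0.725000
  f(c_2) = f(0.725000) = -0.240675
  f(a) × f(c) < 0, new interval: [0.420000, 0.725000]
Iteration 3:
  c_3 = (0.420000 + 0.725000)/2 = 0.572500
  f(c_3) = f(0.572500) = -0.008387
  f(a) × f(c) < 0, new interval: [0.420000, 0.572500]
Iteration 4:
  c_4 = (0.420000 + 0.572500)/2 = 0.496250
  f(c_4) = f(0.496250) = 0.112559
  f(a) × f(c) ≥ 0, new interval: [0.496250, 0.572500]
Iteration 5:
  c_5 = (0.496250 + 0.572500)/2 = 0.534375
  f(c_5) = f(0.534375) = 0.051660
  f(a) × f(c) ≥ 0, new interval: [0.534375, 0.572500]

After 5 iteration(s), the approximation is c_5 = 0.534375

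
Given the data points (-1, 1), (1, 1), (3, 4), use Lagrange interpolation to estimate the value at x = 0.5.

Lagrange interpolation formula:
P(x) = Σ yᵢ × Lᵢ(x)
where Lᵢ(x) = Π_{j≠i} (x - xⱼ)/(xᵢ - xⱼ)

L_0(0.5) = (0.5 - 1)/(-1 - 1) × (0.5 - 3)/(-1 - 3) = 0.156250
L_1(0.5) = (0.5 - (-1))/(1 - (-1)) × (0.5 - 3)/(1 - 3) = 0.937500
L_2(0.5) = (0.5 - (-1))/(3 - (-1)) × (0.5 - 1)/(3 - 1) = -0.093750

P(0.5) = 1×L_0(0.5) + 1×L_1(0.5) + 4×L_2(0.5)
P(0.5) = 0.718750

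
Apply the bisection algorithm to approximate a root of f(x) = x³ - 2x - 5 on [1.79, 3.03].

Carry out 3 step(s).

f(x) = x³ - 2x - 5
Initial interval: [1.79, 3.03]

Iteration 1:
  c_1 = (1.790000 + 3.030000)/2 = 2.410000
  f(c_1) = f(2.410000) = 4.177521
  f(a) × f(c) < 0, new interval: [1.790000, 2.410000]
Iteration 2:
  c_2 = (1.790000 + 2.410000)/2 = 2.100000
  f(c_2) = f(2.100000) = 0.061000
  f(a) × f(c) < 0, new interval: [1.790000, 2.100000]
Iteration 3:
  c_3 = (1.790000 + 2.100000)/2 = 1.945000
  f(c_3) = f(1.945000) = -1.532016
  f(a) × f(c) ≥ 0, new interval: [1.945000, 2.100000]

After 3 iteration(s), the approximation is c_3 = 1.945000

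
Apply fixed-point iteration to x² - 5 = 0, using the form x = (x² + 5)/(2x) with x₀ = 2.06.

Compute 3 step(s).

Equation: x² - 5 = 0
Fixed-point form: x = (x² + 5)/(2x)
x₀ = 2.06

x_1 = g(2.060000) = 2.243592
x_2 = g(2.243592) = 2.236081
x_3 = g(2.236081) = 2.236068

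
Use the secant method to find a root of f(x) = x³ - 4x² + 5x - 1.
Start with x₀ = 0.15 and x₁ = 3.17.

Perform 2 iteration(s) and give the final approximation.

f(x) = x³ - 4x² + 5x - 1
x₀ = 0.15, x₁ = 3.17

Secant formula: x_{n+1} = x_n - f(x_n)(x_n - x_{n-1})/(f(x_n) - f(x_{n-1}))

Iteration 1:
  f(0.150000) = -0.336625
  f(3.170000) = 6.509413
  x_2 = 3.170000 - 6.509413×(3.170000 - 0.150000)/(6.509413 - (-0.336625))
       = 0.298496
Iteration 2:
  f(3.170000) = 6.509413
  f(0.298496) = 0.162676
  x_3 = 0.298496 - 0.162676×(0.298496 - 3.170000)/(0.162676 - 6.509413)
       = 0.224895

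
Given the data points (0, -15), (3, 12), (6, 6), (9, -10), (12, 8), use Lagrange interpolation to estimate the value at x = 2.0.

Lagrange interpolation formula:
P(x) = Σ yᵢ × Lᵢ(x)
where Lᵢ(x) = Π_{j≠i} (x - xⱼ)/(xᵢ - xⱼ)

L_0(2.0) = (2.0 - 3)/(0 - 3) × (2.0 - 6)/(0 - 6) × (2.0 - 9)/(0 - 9) × (2.0 - 12)/(0 - 12) = 0.144033
L_1(2.0) = (2.0 - 0)/(3 - 0) × (2.0 - 6)/(3 - 6) × (2.0 - 9)/(3 - 9) × (2.0 - 12)/(3 - 12) = 1.152263
L_2(2.0) = (2.0 - 0)/(6 - 0) × (2.0 - 3)/(6 - 3) × (2.0 - 9)/(6 - 9) × (2.0 - 12)/(6 - 12) = -0.432099
L_3(2.0) = (2.0 - 0)/(9 - 0) × (2.0 - 3)/(9 - 3) × (2.0 - 6)/(9 - 6) × (2.0 - 12)/(9 - 12) = 0.164609
L_4(2.0) = (2.0 - 0)/(12 - 0) × (2.0 - 3)/(12 - 3) × (2.0 - 6)/(12 - 6) × (2.0 - 9)/(12 - 9) = -0.028807

P(2.0) = (-15)×L_0(2.0) + 12×L_1(2.0) + 6×L_2(2.0) + (-10)×L_3(2.0) + 8×L_4(2.0)
P(2.0) = 7.197531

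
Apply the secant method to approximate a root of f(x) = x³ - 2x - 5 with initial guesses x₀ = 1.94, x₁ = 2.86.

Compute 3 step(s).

f(x) = x³ - 2x - 5
x₀ = 1.94, x₁ = 2.86

Secant formula: x_{n+1} = x_n - f(x_n)(x_n - x_{n-1})/(f(x_n) - f(x_{n-1}))

Iteration 1:
  f(1.940000) = -1.578616
  f(2.860000) = 12.673656
  x_2 = 2.860000 - 12.673656×(2.860000 - 1.940000)/(12.673656 - (-1.578616))
       = 2.041901
Iteration 2:
  f(2.860000) = 12.673656
  f(2.041901) = -0.570378
  x_3 = 2.041901 - (-0.570378)×(2.041901 - 2.860000)/(-0.570378 - 12.673656)
       = 2.077134
Iteration 3:
  f(2.041901) = -0.570378
  f(2.077134) = -0.192500
  x_4 = 2.077134 - (-0.192500)×(2.077134 - 2.041901)/(-0.192500 - (-0.570378))
       = 2.095083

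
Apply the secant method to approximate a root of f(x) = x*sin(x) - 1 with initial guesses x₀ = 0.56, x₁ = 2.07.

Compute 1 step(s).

f(x) = x*sin(x) - 1
x₀ = 0.56, x₁ = 2.07

Secant formula: x_{n+1} = x_n - f(x_n)(x_n - x_{n-1})/(f(x_n) - f(x_{n-1}))

Iteration 1:
  f(0.560000) = -0.702536
  f(2.070000) = 0.817386
  x_2 = 2.070000 - 0.817386×(2.070000 - 0.560000)/(0.817386 - (-0.702536))
       = 1.257950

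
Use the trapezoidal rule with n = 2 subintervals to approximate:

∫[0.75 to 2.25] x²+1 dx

f(x) = x²+1
a = 0.75, b = 2.25, n = 2
h = (b - a)/n = 0.750000

Trapezoidal rule: (h/2)[f(x₀) + 2f(x₁) + 2f(x₂) + ... + f(xₙ)]

x_0 = 0.7500, f(x_0) = 1.562500, coefficient = 1
x_1 = 1.5000, f(x_1) = 3.250000, coefficient = 2
x_2 = 2.2500, f(x_2) = 6.062500, coefficient = 1

I ≈ (0.750000/2) × 14.125000 = 5.296875
Exact value: 5.156250
Error: 0.140625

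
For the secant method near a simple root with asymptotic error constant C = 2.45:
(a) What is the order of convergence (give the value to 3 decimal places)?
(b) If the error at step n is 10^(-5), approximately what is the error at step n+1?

(a) Secant method has superlinear convergence with order φ = (1+√5)/2 ≈ 1.618.
    This means |e_{n+1}| ≈ C|e_n|^1.618.

(b) With |e_n| = 10^(-5) and C = 2.45:
    |e_{n+1}| ≈ 2.45 × (10^(-5))^1.618 = 2.45 × 10^(-8.09)

(a) ≈ 1.618 (golden ratio); (b) |e_{n+1}| ≈ 1.991e-08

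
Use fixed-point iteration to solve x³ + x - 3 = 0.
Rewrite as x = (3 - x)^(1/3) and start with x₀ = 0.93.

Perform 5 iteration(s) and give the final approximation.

Equation: x³ + x - 3 = 0
Fixed-point form: x = (3 - x)^(1/3)
x₀ = 0.93

x_1 = g(0.930000) = 1.274452
x_2 = g(1.274452) = 1.199432
x_3 = g(1.199432) = 1.216568
x_4 = g(1.216568) = 1.212697
x_5 = g(1.212697) = 1.213574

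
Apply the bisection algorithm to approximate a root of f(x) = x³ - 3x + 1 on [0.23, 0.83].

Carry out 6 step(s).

f(x) = x³ - 3x + 1
Initial interval: [0.23, 0.83]

Iteration 1:
  c_1 = (0.230000 + 0.830000)/2 = 0.530000
  f(c_1) = f(0.530000) = -0.441123
  f(a) × f(c) < 0, new interval: [0.230000, 0.530000]
Iteration 2:
  c_2 = (0.230000 + 0.530000)/2 = 0.380000
  f(c_2) = f(0.380000) = -0.085128
  f(a) × f(c) < 0, new interval: [0.230000, 0.380000]
Iteration 3:
  c_3 = (0.230000 + 0.380000)/2 = 0.305000
  f(c_3) = f(0.305000) = 0.113373
  f(a) × f(c) ≥ 0, new interval: [0.305000, 0.380000]
Iteration 4:
  c_4 = (0.305000 + 0.380000)/2 = 0.342500
  f(c_4) = f(0.342500) = 0.012677
  f(a) × f(c) ≥ 0, new interval: [0.342500, 0.380000]
Iteration 5:
  c_5 = (0.342500 + 0.380000)/2 = 0.361250
  f(c_5) = f(0.361250) = -0.036606
  f(a) × f(c) < 0, new interval: [0.342500, 0.361250]
Iteration 6:
  c_6 = (0.342500 + 0.361250)/2 = 0.351875
  f(c_6) = f(0.351875) = -0.012057
  f(a) × f(c) < 0, new interval: [0.342500, 0.351875]

After 6 iteration(s), the approximation is c_6 = 0.351875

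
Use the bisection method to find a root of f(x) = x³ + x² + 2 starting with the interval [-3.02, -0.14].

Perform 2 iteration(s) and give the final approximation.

f(x) = x³ + x² + 2
Initial interval: [-3.02, -0.14]

Iteration 1:
  c_1 = (-3.020000 + (-0.140000))/2 = -1.580000
  f(c_1) = f(-1.580000) = 0.552088
  f(a) × f(c) < 0, new interval: [-3.020000, -1.580000]
Iteration 2:
  c_2 = (-3.020000 + (-1.580000))/2 = -2.300000
  f(c_2) = f(-2.300000) = -4.877000
  f(a) × f(c) ≥ 0, new interval: [-2.300000, -1.580000]

After 2 iteration(s), the approximation is c_2 = -2.300000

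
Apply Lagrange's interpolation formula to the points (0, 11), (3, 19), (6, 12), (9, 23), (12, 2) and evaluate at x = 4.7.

Lagrange interpolation formula:
P(x) = Σ yᵢ × Lᵢ(x)
where Lᵢ(x) = Π_{j≠i} (x - xⱼ)/(xᵢ - xⱼ)

L_0(4.7) = (4.7 - 3)/(0 - 3) × (4.7 - 6)/(0 - 6) × (4.7 - 9)/(0 - 9) × (4.7 - 12)/(0 - 12) = -0.035685
L_1(4.7) = (4.7 - 0)/(3 - 0) × (4.7 - 6)/(3 - 6) × (4.7 - 9)/(3 - 9) × (4.7 - 12)/(3 - 12) = 0.394636
L_2(4.7) = (4.7 - 0)/(6 - 0) × (4.7 - 3)/(6 - 3) × (4.7 - 9)/(6 - 9) × (4.7 - 12)/(6 - 12) = 0.774093
L_3(4.7) = (4.7 - 0)/(9 - 0) × (4.7 - 3)/(9 - 3) × (4.7 - 6)/(9 - 6) × (4.7 - 12)/(9 - 12) = -0.156019
L_4(4.7) = (4.7 - 0)/(12 - 0) × (4.7 - 3)/(12 - 3) × (4.7 - 6)/(12 - 6) × (4.7 - 9)/(12 - 9) = 0.022975

P(4.7) = 11×L_0(4.7) + 19×L_1(4.7) + 12×L_2(4.7) + 23×L_3(4.7) + 2×L_4(4.7)
P(4.7) = 12.852175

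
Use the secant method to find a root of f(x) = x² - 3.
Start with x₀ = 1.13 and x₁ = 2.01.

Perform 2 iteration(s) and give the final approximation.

f(x) = x² - 3
x₀ = 1.13, x₁ = 2.01

Secant formula: x_{n+1} = x_n - f(x_n)(x_n - x_{n-1})/(f(x_n) - f(x_{n-1}))

Iteration 1:
  f(1.130000) = -1.723100
  f(2.010000) = 1.040100
  x_2 = 2.010000 - 1.040100×(2.010000 - 1.130000)/(1.040100 - (-1.723100))
       = 1.678758
Iteration 2:
  f(2.010000) = 1.040100
  f(1.678758) = -0.181772
  x_3 = 1.678758 - (-0.181772)×(1.678758 - 2.010000)/(-0.181772 - 1.040100)
       = 1.728035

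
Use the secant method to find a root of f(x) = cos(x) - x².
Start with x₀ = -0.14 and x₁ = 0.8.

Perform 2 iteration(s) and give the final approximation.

f(x) = cos(x) - x²
x₀ = -0.14, x₁ = 0.8

Secant formula: x_{n+1} = x_n - f(x_n)(x_n - x_{n-1})/(f(x_n) - f(x_{n-1}))

Iteration 1:
  f(-0.140000) = 0.970616
  f(0.800000) = 0.056707
  x_2 = 0.800000 - 0.056707×(0.800000 - (-0.140000))/(0.056707 - 0.970616)
       = 0.858326
Iteration 2:
  f(0.800000) = 0.056707
  f(0.858326) = -0.083017
  x_3 = 0.858326 - (-0.083017)×(0.858326 - 0.800000)/(-0.083017 - 0.056707)
       = 0.823671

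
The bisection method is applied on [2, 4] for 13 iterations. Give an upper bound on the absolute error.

Bisection error bound: |error| ≤ (b-a)/2^n
|error| ≤ (4 - 2)/2^13 = 2/2^13
|error| ≤ 0.0002441406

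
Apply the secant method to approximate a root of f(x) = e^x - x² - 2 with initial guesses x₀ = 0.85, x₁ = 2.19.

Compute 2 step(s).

f(x) = e^x - x² - 2
x₀ = 0.85, x₁ = 2.19

Secant formula: x_{n+1} = x_n - f(x_n)(x_n - x_{n-1})/(f(x_n) - f(x_{n-1}))

Iteration 1:
  f(0.850000) = -0.382853
  f(2.190000) = 2.139113
  x_2 = 2.190000 - 2.139113×(2.190000 - 0.850000)/(2.139113 - (-0.382853))
       = 1.053422
Iteration 2:
  f(2.190000) = 2.139113
  f(1.053422) = -0.242251
  x_3 = 1.053422 - (-0.242251)×(1.053422 - 2.190000)/(-0.242251 - 2.139113)
       = 1.169044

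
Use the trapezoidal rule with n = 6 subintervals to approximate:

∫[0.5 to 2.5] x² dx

f(x) = x²
a = 0.5, b = 2.5, n = 6
h = (b - a)/n = 0.333333

Trapezoidal rule: (h/2)[f(x₀) + 2f(x₁) + 2f(x₂) + ... + f(xₙ)]

x_0 = 0.5000, f(x_0) = 0.250000, coefficient = 1
x_1 = 0.8333, f(x_1) = 0.694444, coefficient = 2
x_2 = 1.1667, f(x_2) = 1.361111, coefficient = 2
x_3 = 1.5000, f(x_3) = 2.250000, coefficient = 2
x_4 = 1.8333, f(x_4) = 3.361111, coefficient = 2
x_5 = 2.1667, f(x_5) = 4.694444, coefficient = 2
x_6 = 2.5000, f(x_6) = 6.250000, coefficient = 1

I ≈ (0.333333/2) × 31.222222 = 5.203704
Exact value: 5.166667
Error: 0.037037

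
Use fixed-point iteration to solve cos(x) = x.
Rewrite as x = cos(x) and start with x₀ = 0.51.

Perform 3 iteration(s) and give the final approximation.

Equation: cos(x) = x
Fixed-point form: x = cos(x)
x₀ = 0.51

x_1 = g(0.510000) = 0.872745
x_2 = g(0.872745) = 0.642726
x_3 = g(0.642726) = 0.800465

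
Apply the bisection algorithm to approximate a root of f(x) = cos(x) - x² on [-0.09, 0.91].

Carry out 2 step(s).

f(x) = cos(x) - x²
Initial interval: [-0.09, 0.91]

Iteration 1:
  c_1 = (-0.090000 + 0.910000)/2 = 0.410000
  f(c_1) = f(0.410000) = 0.749021
  f(a) × f(c) ≥ 0, new interval: [0.410000, 0.910000]
Iteration 2:
  c_2 = (0.410000 + 0.910000)/2 = 0.660000
  f(c_2) = f(0.660000) = 0.354392
  f(a) × f(c) ≥ 0, new interval: [0.660000, 0.910000]

After 2 iteration(s), the approximation is c_2 = 0.660000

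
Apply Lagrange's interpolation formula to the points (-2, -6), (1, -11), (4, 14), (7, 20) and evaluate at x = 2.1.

Lagrange interpolation formula:
P(x) = Σ yᵢ × Lᵢ(x)
where Lᵢ(x) = Π_{j≠i} (x - xⱼ)/(xᵢ - xⱼ)

L_0(2.1) = (2.1 - 1)/(-2 - 1) × (2.1 - 4)/(-2 - 4) × (2.1 - 7)/(-2 - 7) = -0.063216
L_1(2.1) = (2.1 - (-2))/(1 - (-2)) × (2.1 - 4)/(1 - 4) × (2.1 - 7)/(1 - 7) = 0.706870
L_2(2.1) = (2.1 - (-2))/(4 - (-2)) × (2.1 - 1)/(4 - 1) × (2.1 - 7)/(4 - 7) = 0.409241
L_3(2.1) = (2.1 - (-2))/(7 - (-2)) × (2.1 - 1)/(7 - 1) × (2.1 - 4)/(7 - 4) = -0.052895

P(2.1) = (-6)×L_0(2.1) + (-11)×L_1(2.1) + 14×L_2(2.1) + 20×L_3(2.1)
P(2.1) = -2.724809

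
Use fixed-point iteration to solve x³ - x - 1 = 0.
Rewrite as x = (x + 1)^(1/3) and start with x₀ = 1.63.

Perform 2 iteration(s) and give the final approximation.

Equation: x³ - x - 1 = 0
Fixed-point form: x = (x + 1)^(1/3)
x₀ = 1.63

x_1 = g(1.630000) = 1.380337
x_2 = g(1.380337) = 1.335200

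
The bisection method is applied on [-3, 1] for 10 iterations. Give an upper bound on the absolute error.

Bisection error bound: |error| ≤ (b-a)/2^n
|error| ≤ (1 - (-3))/2^10 = 4/2^10
|error| ≤ 0.0039062500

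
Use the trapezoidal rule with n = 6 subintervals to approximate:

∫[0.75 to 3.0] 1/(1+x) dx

f(x) = 1/(1+x)
a = 0.75, b = 3.0, n = 6
h = (b - a)/n = 0.375000

Trapezoidal rule: (h/2)[f(x₀) + 2f(x₁) + 2f(x₂) + ... + f(xₙ)]

x_0 = 0.7500, f(x_0) = 0.571429, coefficient = 1
x_1 = 1.1250, f(x_1) = 0.470588, coefficient = 2
x_2 = 1.5000, f(x_2) = 0.400000, coefficient = 2
x_3 = 1.8750, f(x_3) = 0.347826, coefficient = 2
x_4 = 2.2500, f(x_4) = 0.307692, coefficient = 2
x_5 = 2.6250, f(x_5) = 0.275862, coefficient = 2
x_6 = 3.0000, f(x_6) = 0.250000, coefficient = 1

I ≈ (0.375000/2) × 4.425366 = 0.829756
Exact value: 0.826679
Error: 0.003078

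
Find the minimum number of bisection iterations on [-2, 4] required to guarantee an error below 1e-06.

We need (b-a)/2^n ≤ 1e-06
(4 - (-2))/2^n ≤ 1e-06
6/2^n ≤ 1e-06
2^n ≥ 6000000
n ≥ log₂(6000000) = 22.52
n ≥ 23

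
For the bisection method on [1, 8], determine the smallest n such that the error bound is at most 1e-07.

We need (b-a)/2^n ≤ 1e-07
(8 - 1)/2^n ≤ 1e-07
7/2^n ≤ 1e-07
2^n ≥ 70000000
n ≥ log₂(70000000) = 26.06
n ≥ 27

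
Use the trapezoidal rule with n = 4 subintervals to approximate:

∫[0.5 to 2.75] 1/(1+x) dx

f(x) = 1/(1+x)
a = 0.5, b = 2.75, n = 4
h = (b - a)/n = 0.562500

Trapezoidal rule: (h/2)[f(x₀) + 2f(x₁) + 2f(x₂) + ... + f(xₙ)]

x_0 = 0.5000, f(x_0) = 0.666667, coefficient = 1
x_1 = 1.0625, f(x_1) = 0.484848, coefficient = 2
x_2 = 1.6250, f(x_2) = 0.380952, coefficient = 2
x_3 = 2.1875, f(x_3) = 0.313725, coefficient = 2
x_4 = 2.7500, f(x_4) = 0.266667, coefficient = 1

I ≈ (0.562500/2) × 3.292386 = 0.925984
Exact value: 0.916291
Error: 0.009693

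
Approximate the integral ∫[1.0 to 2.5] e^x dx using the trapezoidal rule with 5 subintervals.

f(x) = e^x
a = 1.0, b = 2.5, n = 5
h = (b - a)/n = 0.300000

Trapezoidal rule: (h/2)[f(x₀) + 2f(x₁) + 2f(x₂) + ... + f(xₙ)]

x_0 = 1.0000, f(x_0) = 2.718282, coefficient = 1
x_1 = 1.3000, f(x_1) = 3.669297, coefficient = 2
x_2 = 1.6000, f(x_2) = 4.953032, coefficient = 2
x_3 = 1.9000, f(x_3) = 6.685894, coefficient = 2
x_4 = 2.2000, f(x_4) = 9.025013, coefficient = 2
x_5 = 2.5000, f(x_5) = 12.182494, coefficient = 1

I ≈ (0.300000/2) × 63.567250 = 9.535087
Exact value: 9.464212
Error: 0.070875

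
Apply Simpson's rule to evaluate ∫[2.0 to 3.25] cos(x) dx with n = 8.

f(x) = cos(x)
a = 2.0, b = 3.25, n = 8
h = (b - a)/n = 0.156250

Simpson's rule: (h/3)[f(x₀) + 4f(x₁) + 2f(x₂) + ... + f(xₙ)]

x_0 = 2.0000, f(x_0) = -0.416147, coefficient = 1
x_1 = 2.1562, f(x_1) = -0.552578, coefficient = 4
x_2 = 2.3125, f(x_2) = -0.675545, coefficient = 2
x_3 = 2.4688, f(x_3) = -0.782053, coefficient = 4
x_4 = 2.6250, f(x_4) = -0.869507, coefficient = 2
x_5 = 2.7812, f(x_5) = -0.935776, coefficient = 4
x_6 = 2.9375, f(x_6) = -0.979245, coefficient = 2
x_7 = 3.0938, f(x_7) = -0.998856, coefficient = 4
x_8 = 3.2500, f(x_8) = -0.994130, coefficient = 1

I ≈ (0.156250/3) × -19.535922 = -1.017496
Exact value: -1.017493
Error: 0.000003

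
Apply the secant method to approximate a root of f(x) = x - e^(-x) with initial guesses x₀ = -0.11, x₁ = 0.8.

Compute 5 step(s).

f(x) = x - e^(-x)
x₀ = -0.11, x₁ = 0.8

Secant formula: x_{n+1} = x_n - f(x_n)(x_n - x_{n-1})/(f(x_n) - f(x_{n-1}))

Iteration 1:
  f(-0.110000) = -1.226278
  f(0.800000) = 0.350671
  x_2 = 0.800000 - 0.350671×(0.800000 - (-0.110000))/(0.350671 - (-1.226278))
       = 0.597640
Iteration 2:
  f(0.800000) = 0.350671
  f(0.597640) = 0.047532
  x_3 = 0.597640 - 0.047532×(0.597640 - 0.800000)/(0.047532 - 0.350671)
       = 0.565910
Iteration 3:
  f(0.597640) = 0.047532
  f(0.565910) = -0.001933
  x_4 = 0.565910 - (-0.001933)×(0.565910 - 0.597640)/(-0.001933 - 0.047532)
       = 0.567150
Iteration 4:
  f(0.565910) = -0.001933
  f(0.567150) = 0.000011
  x_5 = 0.567150 - 0.000011×(0.567150 - 0.565910)/(0.000011 - (-0.001933))
       = 0.567143
Iteration 5:
  f(0.567150) = 0.000011
  f(0.567143) = 0.000000
  x_6 = 0.567143 - 0.000000×(0.567143 - 0.567150)/(0.000000 - 0.000011)
       = 0.567143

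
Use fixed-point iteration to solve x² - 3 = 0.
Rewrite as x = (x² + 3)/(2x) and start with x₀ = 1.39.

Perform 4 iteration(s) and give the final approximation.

Equation: x² - 3 = 0
Fixed-point form: x = (x² + 3)/(2x)
x₀ = 1.39

x_1 = g(1.390000) = 1.774137
x_2 = g(1.774137) = 1.732550
x_3 = g(1.732550) = 1.732051
x_4 = g(1.732051) = 1.732051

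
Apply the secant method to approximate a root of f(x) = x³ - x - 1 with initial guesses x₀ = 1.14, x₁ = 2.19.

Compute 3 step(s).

f(x) = x³ - x - 1
x₀ = 1.14, x₁ = 2.19

Secant formula: x_{n+1} = x_n - f(x_n)(x_n - x_{n-1})/(f(x_n) - f(x_{n-1}))

Iteration 1:
  f(1.140000) = -0.658456
  f(2.190000) = 7.313459
  x_2 = 2.190000 - 7.313459×(2.190000 - 1.140000)/(7.313459 - (-0.658456))
       = 1.226727
Iteration 2:
  f(2.190000) = 7.313459
  f(1.226727) = -0.380676
  x_3 = 1.226727 - (-0.380676)×(1.226727 - 2.190000)/(-0.380676 - 7.313459)
       = 1.274386
Iteration 3:
  f(1.226727) = -0.380676
  f(1.274386) = -0.204708
  x_4 = 1.274386 - (-0.204708)×(1.274386 - 1.226727)/(-0.204708 - (-0.380676))
       = 1.329829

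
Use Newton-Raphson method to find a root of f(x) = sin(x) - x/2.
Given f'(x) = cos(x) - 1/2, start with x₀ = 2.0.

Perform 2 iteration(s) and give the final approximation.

f(x) = sin(x) - x/2
f'(x) = cos(x) - 1/2
x₀ = 2.0

Newton-Raphson formula: x_{n+1} = x_n - f(x_n)/f'(x_n)

Iteration 1:
  f(2.000000) = -0.090703
  f'(2.000000) = -0.916147
  x_1 = 2.000000 - (-0.090703)/(-0.916147) = 1.900996
Iteration 2:
  f(1.900996) = -0.004520
  f'(1.900996) = -0.824232
  x_2 = 1.900996 - (-0.004520)/(-0.824232) = 1.895512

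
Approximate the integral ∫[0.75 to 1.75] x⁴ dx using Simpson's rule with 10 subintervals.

f(x) = x⁴
a = 0.75, b = 1.75, n = 10
h = (b - a)/n = 0.100000

Simpson's rule: (h/3)[f(x₀) + 4f(x₁) + 2f(x₂) + ... + f(xₙ)]

x_0 = 0.7500, f(x_0) = 0.316406, coefficient = 1
x_1 = 0.8500, f(x_1) = 0.522006, coefficient = 4
x_2 = 0.9500, f(x_2) = 0.814506, coefficient = 2
x_3 = 1.0500, f(x_3) = 1.215506, coefficient = 4
x_4 = 1.1500, f(x_4) = 1.749006, coefficient = 2
x_5 = 1.2500, f(x_5) = 2.441406, coefficient = 4
x_6 = 1.3500, f(x_6) = 3.321506, coefficient = 2
x_7 = 1.4500, f(x_7) = 4.420506, coefficient = 4
x_8 = 1.5500, f(x_8) = 5.772006, coefficient = 2
x_9 = 1.6500, f(x_9) = 7.412006, coefficient = 4
x_10 = 1.7500, f(x_10) = 9.378906, coefficient = 1

I ≈ (0.100000/3) × 97.055087 = 3.235170
Exact value: 3.235156
Error: 0.000013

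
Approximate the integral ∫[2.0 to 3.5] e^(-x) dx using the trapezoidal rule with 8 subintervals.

f(x) = e^(-x)
a = 2.0, b = 3.5, n = 8
h = (b - a)/n = 0.187500

Trapezoidal rule: (h/2)[f(x₀) + 2f(x₁) + 2f(x₂) + ... + f(xₙ)]

x_0 = 2.0000, f(x_0) = 0.135335, coefficient = 1
x_1 = 2.1875, f(x_1) = 0.112197, coefficient = 2
x_2 = 2.3750, f(x_2) = 0.093014, coefficient = 2
x_3 = 2.5625, f(x_3) = 0.077112, coefficient = 2
x_4 = 2.7500, f(x_4) = 0.063928, coefficient = 2
x_5 = 2.9375, f(x_5) = 0.052998, coefficient = 2
x_6 = 3.1250, f(x_6) = 0.043937, coefficient = 2
x_7 = 3.3125, f(x_7) = 0.036425, coefficient = 2
x_8 = 3.5000, f(x_8) = 0.030197, coefficient = 1

I ≈ (0.187500/2) × 1.124755 = 0.105446
Exact value: 0.105138
Error: 0.000308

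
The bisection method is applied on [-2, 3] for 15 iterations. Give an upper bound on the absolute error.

Bisection error bound: |error| ≤ (b-a)/2^n
|error| ≤ (3 - (-2))/2^15 = 5/2^15
|error| ≤ 0.0001525879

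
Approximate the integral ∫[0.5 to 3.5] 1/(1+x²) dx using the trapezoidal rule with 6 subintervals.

f(x) = 1/(1+x²)
a = 0.5, b = 3.5, n = 6
h = (b - a)/n = 0.500000

Trapezoidal rule: (h/2)[f(x₀) + 2f(x₁) + 2f(x₂) + ... + f(xₙ)]

x_0 = 0.5000, f(x_0) = 0.800000, coefficient = 1
x_1 = 1.0000, f(x_1) = 0.500000, coefficient = 2
x_2 = 1.5000, f(x_2) = 0.307692, coefficient = 2
x_3 = 2.0000, f(x_3) = 0.200000, coefficient = 2
x_4 = 2.5000, f(x_4) = 0.137931, coefficient = 2
x_5 = 3.0000, f(x_5) = 0.100000, coefficient = 2
x_6 = 3.5000, f(x_6) = 0.075472, coefficient = 1

I ≈ (0.500000/2) × 3.366718 = 0.841680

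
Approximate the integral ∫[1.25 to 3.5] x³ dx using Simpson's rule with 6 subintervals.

f(x) = x³
a = 1.25, b = 3.5, n = 6
h = (b - a)/n = 0.375000

Simpson's rule: (h/3)[f(x₀) + 4f(x₁) + 2f(x₂) + ... + f(xₙ)]

x_0 = 1.2500, f(x_0) = 1.953125, coefficient = 1
x_1 = 1.6250, f(x_1) = 4.291016, coefficient = 4
x_2 = 2.0000, f(x_2) = 8.000000, coefficient = 2
x_3 = 2.3750, f(x_3) = 13.396484, coefficient = 4
x_4 = 2.7500, f(x_4) = 20.796875, coefficient = 2
x_5 = 3.1250, f(x_5) = 30.517578, coefficient = 4
x_6 = 3.5000, f(x_6) = 42.875000, coefficient = 1

I ≈ (0.375000/3) × 295.242188 = 36.905273
Exact value: 36.905273
Error: 0.000000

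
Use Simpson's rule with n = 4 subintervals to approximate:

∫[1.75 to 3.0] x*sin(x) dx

f(x) = x*sin(x)
a = 1.75, b = 3.0, n = 4
h = (b - a)/n = 0.312500

Simpson's rule: (h/3)[f(x₀) + 4f(x₁) + 2f(x₂) + ... + f(xₙ)]

x_0 = 1.7500, f(x_0) = 1.721975, coefficient = 1
x_1 = 2.0625, f(x_1) = 1.818155, coefficient = 4
x_2 = 2.3750, f(x_2) = 1.647502, coefficient = 2
x_3 = 2.6875, f(x_3) = 1.178864, coefficient = 4
x_4 = 3.0000, f(x_4) = 0.423360, coefficient = 1

I ≈ (0.312500/3) × 17.428416 = 1.815460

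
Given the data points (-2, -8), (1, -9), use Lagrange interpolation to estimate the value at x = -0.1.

Lagrange interpolation formula:
P(x) = Σ yᵢ × Lᵢ(x)
where Lᵢ(x) = Π_{j≠i} (x - xⱼ)/(xᵢ - xⱼ)

L_0(-0.1) = (-0.1 - 1)/(-2 - 1) = 0.366667
L_1(-0.1) = (-0.1 - (-2))/(1 - (-2)) = 0.633333

P(-0.1) = (-8)×L_0(-0.1) + (-9)×L_1(-0.1)
P(-0.1) = -8.633333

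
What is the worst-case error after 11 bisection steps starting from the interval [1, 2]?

Bisection error bound: |error| ≤ (b-a)/2^n
|error| ≤ (2 - 1)/2^11 = 1/2^11
|error| ≤ 0.0004882812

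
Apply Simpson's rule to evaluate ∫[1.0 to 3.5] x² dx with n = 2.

f(x) = x²
a = 1.0, b = 3.5, n = 2
h = (b - a)/n = 1.250000

Simpson's rule: (h/3)[f(x₀) + 4f(x₁) + 2f(x₂) + ... + f(xₙ)]

x_0 = 1.0000, f(x_0) = 1.000000, coefficient = 1
x_1 = 2.2500, f(x_1) = 5.062500, coefficient = 4
x_2 = 3.5000, f(x_2) = 12.250000, coefficient = 1

I ≈ (1.250000/3) × 33.500000 = 13.958333
Exact value: 13.958333
Error: 0.000000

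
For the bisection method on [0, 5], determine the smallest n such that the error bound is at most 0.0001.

We need (b-a)/2^n ≤ 0.0001
(5 - 0)/2^n ≤ 0.0001
5/2^n ≤ 0.0001
2^n ≥ 50000
n ≥ log₂(50000) = 15.61
n ≥ 16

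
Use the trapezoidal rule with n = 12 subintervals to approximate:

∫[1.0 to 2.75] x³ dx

f(x) = x³
a = 1.0, b = 2.75, n = 12
h = (b - a)/n = 0.145833

Trapezoidal rule: (h/2)[f(x₀) + 2f(x₁) + 2f(x₂) + ... + f(xₙ)]

x_0 = 1.0000, f(x_0) = 1.000000, coefficient = 1
x_1 = 1.1458, f(x_1) = 1.504404, coefficient = 2
x_2 = 1.2917, f(x_2) = 2.155020, coefficient = 2
x_3 = 1.4375, f(x_3) = 2.970459, coefficient = 2
x_4 = 1.5833, f(x_4) = 3.969329, coefficient = 2
x_5 = 1.7292, f(x_5) = 5.170238, coefficient = 2
x_6 = 1.8750, f(x_6) = 6.591797, coefficient = 2
x_7 = 2.0208, f(x_7) = 8.252613, coefficient = 2
x_8 = 2.1667, f(x_8) = 10.171296, coefficient = 2
x_9 = 2.3125, f(x_9) = 12.366455, coefficient = 2
x_10 = 2.4583, f(x_10) = 14.856698, coefficient = 2
x_11 = 2.6042, f(x_11) = 17.660635, coefficient = 2
x_12 = 2.7500, f(x_12) = 20.796875, coefficient = 1

I ≈ (0.145833/2) × 193.134766 = 14.082743
Exact value: 14.047852
Error: 0.034892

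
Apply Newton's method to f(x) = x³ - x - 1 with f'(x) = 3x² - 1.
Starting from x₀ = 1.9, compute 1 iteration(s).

f(x) = x³ - x - 1
f'(x) = 3x² - 1
x₀ = 1.9

Newton-Raphson formula: x_{n+1} = x_n - f(x_n)/f'(x_n)

Iteration 1:
  f(1.900000) = 3.959000
  f'(1.900000) = 9.830000
  x_1 = 1.900000 - 3.959000/9.830000 = 1.497253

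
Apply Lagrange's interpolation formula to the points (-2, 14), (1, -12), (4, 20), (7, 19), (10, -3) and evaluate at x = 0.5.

Lagrange interpolation formula:
P(x) = Σ yᵢ × Lᵢ(x)
where Lᵢ(x) = Π_{j≠i} (x - xⱼ)/(xᵢ - xⱼ)

L_0(0.5) = (0.5 - 1)/(-2 - 1) × (0.5 - 4)/(-2 - 4) × (0.5 - 7)/(-2 - 7) × (0.5 - 10)/(-2 - 10) = 0.055588
L_1(0.5) = (0.5 - (-2))/(1 - (-2)) × (0.5 - 4)/(1 - 4) × (0.5 - 7)/(1 - 7) × (0.5 - 10)/(1 - 10) = 1.111754
L_2(0.5) = (0.5 - (-2))/(4 - (-2)) × (0.5 - 1)/(4 - 1) × (0.5 - 7)/(4 - 7) × (0.5 - 10)/(4 - 10) = -0.238233
L_3(0.5) = (0.5 - (-2))/(7 - (-2)) × (0.5 - 1)/(7 - 1) × (0.5 - 4)/(7 - 4) × (0.5 - 10)/(7 - 10) = 0.085520
L_4(0.5) = (0.5 - (-2))/(10 - (-2)) × (0.5 - 1)/(10 - 1) × (0.5 - 4)/(10 - 4) × (0.5 - 7)/(10 - 7) = -0.014628

P(0.5) = 14×L_0(0.5) + (-12)×L_1(0.5) + 20×L_2(0.5) + 19×L_3(0.5) + (-3)×L_4(0.5)
P(0.5) = -15.658726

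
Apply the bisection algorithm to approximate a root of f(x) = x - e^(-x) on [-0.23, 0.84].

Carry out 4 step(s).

f(x) = x - e^(-x)
Initial interval: [-0.23, 0.84]

Iteration 1:
  c_1 = (-0.230000 + 0.840000)/2 = 0.305000
  f(c_1) = f(0.305000) = -0.432123
  f(a) × f(c) ≥ 0, new interval: [0.305000, 0.840000]
Iteration 2:
  c_2 = (0.305000 + 0.840000)/2 = 0.572500
  f(c_2) = f(0.572500) = 0.008387
  f(a) × f(c) < 0, new interval: [0.305000, 0.572500]
Iteration 3:
  c_3 = (0.305000 + 0.572500)/2 = 0.438750
  f(c_3) = f(0.438750) = -0.206092
  f(a) × f(c) ≥ 0, new interval: [0.438750, 0.572500]
Iteration 4:
  c_4 = (0.438750 + 0.572500)/2 = 0.505625
  f(c_4) = f(0.505625) = -0.097504
  f(a) × f(c) ≥ 0, new interval: [0.505625, 0.572500]

After 4 iteration(s), the approximation is c_4 = 0.505625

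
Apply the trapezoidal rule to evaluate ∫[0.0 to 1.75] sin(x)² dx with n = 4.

f(x) = sin(x)²
a = 0.0, b = 1.75, n = 4
h = (b - a)/n = 0.437500

Trapezoidal rule: (h/2)[f(x₀) + 2f(x₁) + 2f(x₂) + ... + f(xₙ)]

x_0 = 0.0000, f(x_0) = 0.000000, coefficient = 1
x_1 = 0.4375, f(x_1) = 0.179502, coefficient = 2
x_2 = 0.8750, f(x_2) = 0.589123, coefficient = 2
x_3 = 1.3125, f(x_3) = 0.934754, coefficient = 2
x_4 = 1.7500, f(x_4) = 0.968228, coefficient = 1

I ≈ (0.437500/2) × 4.374985 = 0.957028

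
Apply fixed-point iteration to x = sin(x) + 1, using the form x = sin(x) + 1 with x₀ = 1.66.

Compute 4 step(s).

Equation: x = sin(x) + 1
Fixed-point form: x = sin(x) + 1
x₀ = 1.66

x_1 = g(1.660000) = 1.996024
x_2 = g(1.996024) = 1.910945
x_3 = g(1.910945) = 1.942705
x_4 = g(1.942705) = 1.931635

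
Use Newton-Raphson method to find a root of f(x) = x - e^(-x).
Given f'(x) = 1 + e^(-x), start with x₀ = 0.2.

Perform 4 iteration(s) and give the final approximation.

f(x) = x - e^(-x)
f'(x) = 1 + e^(-x)
x₀ = 0.2

Newton-Raphson formula: x_{n+1} = x_n - f(x_n)/f'(x_n)

Iteration 1:
  f(0.200000) = -0.618731
  f'(0.200000) = 1.818731
  x_1 = 0.200000 - (-0.618731)/1.818731 = 0.540199
Iteration 2:
  f(0.540199) = -0.042433
  f'(0.540199) = 1.582632
  x_2 = 0.540199 - (-0.042433)/1.582632 = 0.567011
Iteration 3:
  f(0.567011) = -0.000208
  f'(0.567011) = 1.567218
  x_3 = 0.567011 - (-0.000208)/1.567218 = 0.567143
Iteration 4:
  f(0.567143) = 0.000000
  f'(0.567143) = 1.567143
  x_4 = 0.567143 - 0.000000/1.567143 = 0.567143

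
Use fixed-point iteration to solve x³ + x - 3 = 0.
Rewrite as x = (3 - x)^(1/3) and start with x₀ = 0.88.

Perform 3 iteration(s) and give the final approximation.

Equation: x³ + x - 3 = 0
Fixed-point form: x = (3 - x)^(1/3)
x₀ = 0.88

x_1 = g(0.880000) = 1.284632
x_2 = g(1.284632) = 1.197069
x_3 = g(1.197069) = 1.217100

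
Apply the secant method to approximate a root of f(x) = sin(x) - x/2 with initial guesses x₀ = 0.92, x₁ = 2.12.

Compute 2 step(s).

f(x) = sin(x) - x/2
x₀ = 0.92, x₁ = 2.12

Secant formula: x_{n+1} = x_n - f(x_n)(x_n - x_{n-1})/(f(x_n) - f(x_{n-1}))

Iteration 1:
  f(0.920000) = 0.335602
  f(2.120000) = -0.207060
  x_2 = 2.120000 - (-0.207060)×(2.120000 - 0.920000)/(-0.207060 - 0.335602)
       = 1.662124
Iteration 2:
  f(2.120000) = -0.207060
  f(1.662124) = 0.164770
  x_3 = 1.662124 - 0.164770×(1.662124 - 2.120000)/(0.164770 - (-0.207060))
       = 1.865024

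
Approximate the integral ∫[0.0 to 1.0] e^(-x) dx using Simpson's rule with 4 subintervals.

f(x) = e^(-x)
a = 0.0, b = 1.0, n = 4
h = (b - a)/n = 0.250000

Simpson's rule: (h/3)[f(x₀) + 4f(x₁) + 2f(x₂) + ... + f(xₙ)]

x_0 = 0.0000, f(x_0) = 1.000000, coefficient = 1
x_1 = 0.2500, f(x_1) = 0.778801, coefficient = 4
x_2 = 0.5000, f(x_2) = 0.606531, coefficient = 2
x_3 = 0.7500, f(x_3) = 0.472367, coefficient = 4
x_4 = 1.0000, f(x_4) = 0.367879, coefficient = 1

I ≈ (0.250000/3) × 7.585610 = 0.632134
Exact value: 0.632121
Error: 0.000014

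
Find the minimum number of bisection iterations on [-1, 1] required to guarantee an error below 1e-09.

We need (b-a)/2^n ≤ 1e-09
(1 - (-1))/2^n ≤ 1e-09
2/2^n ≤ 1e-09
2^n ≥ 2000000000
n ≥ log₂(2000000000) = 30.90
n ≥ 31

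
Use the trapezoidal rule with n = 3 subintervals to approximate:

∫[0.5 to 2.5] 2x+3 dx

f(x) = 2x+3
a = 0.5, b = 2.5, n = 3
h = (b - a)/n = 0.666667

Trapezoidal rule: (h/2)[f(x₀) + 2f(x₁) + 2f(x₂) + ... + f(xₙ)]

x_0 = 0.5000, f(x_0) = 4.000000, coefficient = 1
x_1 = 1.1667, f(x_1) = 5.333333, coefficient = 2
x_2 = 1.8333, f(x_2) = 6.666667, coefficient = 2
x_3 = 2.5000, f(x_3) = 8.000000, coefficient = 1

I ≈ (0.666667/2) × 36.000000 = 12.000000
Exact value: 12.000000
Error: 0.000000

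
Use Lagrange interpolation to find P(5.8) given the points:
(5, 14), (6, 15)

Lagrange interpolation formula:
P(x) = Σ yᵢ × Lᵢ(x)
where Lᵢ(x) = Π_{j≠i} (x - xⱼ)/(xᵢ - xⱼ)

L_0(5.8) = (5.8 - 6)/(5 - 6) = 0.200000
L_1(5.8) = (5.8 - 5)/(6 - 5) = 0.800000

P(5.8) = 14×L_0(5.8) + 15×L_1(5.8)
P(5.8) = 14.800000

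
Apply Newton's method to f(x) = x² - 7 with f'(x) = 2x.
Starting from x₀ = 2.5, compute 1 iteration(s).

f(x) = x² - 7
f'(x) = 2x
x₀ = 2.5

Newton-Raphson formula: x_{n+1} = x_n - f(x_n)/f'(x_n)

Iteration 1:
  f(2.500000) = -0.750000
  f'(2.500000) = 5.000000
  x_1 = 2.500000 - (-0.750000)/5.000000 = 2.650000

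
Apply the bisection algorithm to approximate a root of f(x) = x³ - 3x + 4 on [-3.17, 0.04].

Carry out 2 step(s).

f(x) = x³ - 3x + 4
Initial interval: [-3.17, 0.04]

Iteration 1:
  c_1 = (-3.170000 + 0.040000)/2 = -1.565000
  f(c_1) = f(-1.565000) = 4.861963
  f(a) × f(c) < 0, new interval: [-3.170000, -1.565000]
Iteration 2:
  c_2 = (-3.170000 + (-1.565000))/2 = -2.367500
  f(c_2) = f(-2.367500) = -2.167471
  f(a) × f(c) ≥ 0, new interval: [-2.367500, -1.565000]

After 2 iteration(s), the approximation is c_2 = -2.367500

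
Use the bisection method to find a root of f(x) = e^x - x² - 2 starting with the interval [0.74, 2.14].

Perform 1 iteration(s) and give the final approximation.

f(x) = e^x - x² - 2
Initial interval: [0.74, 2.14]

Iteration 1:
  c_1 = (0.740000 + 2.140000)/2 = 1.440000
  f(c_1) = f(1.440000) = 0.147096
  f(a) × f(c) < 0, new interval: [0.740000, 1.440000]

After 1 iteration(s), the approximation is c_1 = 1.440000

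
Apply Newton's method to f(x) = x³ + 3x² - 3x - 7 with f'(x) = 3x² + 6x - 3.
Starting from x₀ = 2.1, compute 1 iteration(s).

f(x) = x³ + 3x² - 3x - 7
f'(x) = 3x² + 6x - 3
x₀ = 2.1

Newton-Raphson formula: x_{n+1} = x_n - f(x_n)/f'(x_n)

Iteration 1:
  f(2.100000) = 9.191000
  f'(2.100000) = 22.830000
  x_1 = 2.100000 - 9.191000/22.830000 = 1.697416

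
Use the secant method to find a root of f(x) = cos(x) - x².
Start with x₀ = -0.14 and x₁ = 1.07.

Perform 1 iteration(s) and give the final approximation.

f(x) = cos(x) - x²
x₀ = -0.14, x₁ = 1.07

Secant formula: x_{n+1} = x_n - f(x_n)(x_n - x_{n-1})/(f(x_n) - f(x_{n-1}))

Iteration 1:
  f(-0.140000) = 0.970616
  f(1.070000) = -0.664776
  x_2 = 1.070000 - (-0.664776)×(1.070000 - (-0.140000))/(-0.664776 - 0.970616)
       = 0.578143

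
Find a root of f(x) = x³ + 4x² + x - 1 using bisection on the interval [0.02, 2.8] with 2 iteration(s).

f(x) = x³ + 4x² + x - 1
Initial interval: [0.02, 2.8]

Iteration 1:
  c_1 = (0.020000 + 2.800000)/2 = 1.410000
  f(c_1) = f(1.410000) = 11.165621
  f(a) × f(c) < 0, new interval: [0.020000, 1.410000]
Iteration 2:
  c_2 = (0.020000 + 1.410000)/2 = 0.715000
  f(c_2) = f(0.715000) = 2.125426
  f(a) × f(c) < 0, new interval: [0.020000, 0.715000]

After 2 iteration(s), the approximation is c_2 = 0.715000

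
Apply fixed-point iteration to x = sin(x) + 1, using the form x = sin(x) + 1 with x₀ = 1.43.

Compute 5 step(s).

Equation: x = sin(x) + 1
Fixed-point form: x = sin(x) + 1
x₀ = 1.43

x_1 = g(1.430000) = 1.990105
x_2 = g(1.990105) = 1.913371
x_3 = g(1.913371) = 1.941893
x_4 = g(1.941893) = 1.931930
x_5 = g(1.931930) = 1.935497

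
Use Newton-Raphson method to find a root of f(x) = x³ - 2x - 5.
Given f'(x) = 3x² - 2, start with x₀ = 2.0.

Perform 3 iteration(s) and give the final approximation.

f(x) = x³ - 2x - 5
f'(x) = 3x² - 2
x₀ = 2.0

Newton-Raphson formula: x_{n+1} = x_n - f(x_n)/f'(x_n)

Iteration 1:
  f(2.000000) = -1.000000
  f'(2.000000) = 10.000000
  x_1 = 2.000000 - (-1.000000)/10.000000 = 2.100000
Iteration 2:
  f(2.100000) = 0.061000
  f'(2.100000) = 11.230000
  x_2 = 2.100000 - 0.061000/11.230000 = 2.094568
Iteration 3:
  f(2.094568) = 0.000186
  f'(2.094568) = 11.161647
  x_3 = 2.094568 - 0.000186/11.161647 = 2.094551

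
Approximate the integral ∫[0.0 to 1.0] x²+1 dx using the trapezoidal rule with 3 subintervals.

f(x) = x²+1
a = 0.0, b = 1.0, n = 3
h = (b - a)/n = 0.333333

Trapezoidal rule: (h/2)[f(x₀) + 2f(x₁) + 2f(x₂) + ... + f(xₙ)]

x_0 = 0.0000, f(x_0) = 1.000000, coefficient = 1
x_1 = 0.3333, f(x_1) = 1.111111, coefficient = 2
x_2 = 0.6667, f(x_2) = 1.444444, coefficient = 2
x_3 = 1.0000, f(x_3) = 2.000000, coefficient = 1

I ≈ (0.333333/2) × 8.111111 = 1.351852
Exact value: 1.333333
Error: 0.018519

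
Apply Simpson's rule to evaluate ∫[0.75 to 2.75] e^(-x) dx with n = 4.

f(x) = e^(-x)
a = 0.75, b = 2.75, n = 4
h = (b - a)/n = 0.500000

Simpson's rule: (h/3)[f(x₀) + 4f(x₁) + 2f(x₂) + ... + f(xₙ)]

x_0 = 0.7500, f(x_0) = 0.472367, coefficient = 1
x_1 = 1.2500, f(x_1) = 0.286505, coefficient = 4
x_2 = 1.7500, f(x_2) = 0.173774, coefficient = 2
x_3 = 2.2500, f(x_3) = 0.105399, coefficient = 4
x_4 = 2.7500, f(x_4) = 0.063928, coefficient = 1

I ≈ (0.500000/3) × 2.451458 = 0.408576
Exact value: 0.408439
Error: 0.000138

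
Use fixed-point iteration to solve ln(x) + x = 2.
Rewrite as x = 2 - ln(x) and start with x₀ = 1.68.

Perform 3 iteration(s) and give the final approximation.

Equation: ln(x) + x = 2
Fixed-point form: x = 2 - ln(x)
x₀ = 1.68

x_1 = g(1.680000) = 1.481206
x_2 = g(1.481206) = 1.607143
x_3 = g(1.607143) = 1.525542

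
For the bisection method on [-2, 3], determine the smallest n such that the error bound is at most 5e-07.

We need (b-a)/2^n ≤ 5e-07
(3 - (-2))/2^n ≤ 5e-07
5/2^n ≤ 5e-07
2^n ≥ 10000000
n ≥ log₂(10000000) = 23.25
n ≥ 24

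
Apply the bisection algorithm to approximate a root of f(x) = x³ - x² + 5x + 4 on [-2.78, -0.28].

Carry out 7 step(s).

f(x) = x³ - x² + 5x + 4
Initial interval: [-2.78, -0.28]

Iteration 1:
  c_1 = (-2.780000 + (-0.280000))/2 = -1.530000
  f(c_1) = f(-1.530000) = -9.572477
  f(a) × f(c) ≥ 0, new interval: [-1.530000, -0.280000]
Iteration 2:
  c_2 = (-1.530000 + (-0.280000))/2 = -0.905000
  f(c_2) = f(-0.905000) = -2.085243
  f(a) × f(c) ≥ 0, new interval: [-0.905000, -0.280000]
Iteration 3:
  c_3 = (-0.905000 + (-0.280000))/2 = -0.592500
  f(c_3) = f(-0.592500) = 0.478443
  f(a) × f(c) < 0, new interval: [-0.905000, -0.592500]
Iteration 4:
  c_4 = (-0.905000 + (-0.592500))/2 = -0.748750
  f(c_4) = f(-0.748750) = -0.724146
  f(a) × f(c) ≥ 0, new interval: [-0.748750, -0.592500]
Iteration 5:
  c_5 = (-0.748750 + (-0.592500))/2 = -0.670625
  f(c_5) = f(-0.670625) = -0.104468
  f(a) × f(c) ≥ 0, new interval: [-0.670625, -0.592500]
Iteration 6:
  c_6 = (-0.670625 + (-0.592500))/2 = -0.631563
  f(c_6) = f(-0.631563) = 0.191404
  f(a) × f(c) < 0, new interval: [-0.670625, -0.631563]
Iteration 7:
  c_7 = (-0.670625 + (-0.631563))/2 = -0.651094
  f(c_7) = f(-0.651094) = 0.044595
  f(a) × f(c) < 0, new interval: [-0.670625, -0.651094]

After 7 iteration(s), the approximation is c_7 = -0.651094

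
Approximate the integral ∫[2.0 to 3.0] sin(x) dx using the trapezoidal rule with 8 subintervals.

f(x) = sin(x)
a = 2.0, b = 3.0, n = 8
h = (b - a)/n = 0.125000

Trapezoidal rule: (h/2)[f(x₀) + 2f(x₁) + 2f(x₂) + ... + f(xₙ)]

x_0 = 2.0000, f(x_0) = 0.909297, coefficient = 1
x_1 = 2.1250, f(x_1) = 0.850320, coefficient = 2
x_2 = 2.2500, f(x_2) = 0.778073, coefficient = 2
x_3 = 2.3750, f(x_3) = 0.693685, coefficient = 2
x_4 = 2.5000, f(x_4) = 0.598472, coefficient = 2
x_5 = 2.6250, f(x_5) = 0.493920, coefficient = 2
x_6 = 2.7500, f(x_6) = 0.381661, coefficient = 2
x_7 = 2.8750, f(x_7) = 0.263446, coefficient = 2
x_8 = 3.0000, f(x_8) = 0.141120, coefficient = 1

I ≈ (0.125000/2) × 9.169572 = 0.573098
Exact value: 0.573846
Error: 0.000747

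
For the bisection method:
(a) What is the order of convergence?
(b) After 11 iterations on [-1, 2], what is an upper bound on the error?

(a) Bisection has linear (order 1) convergence; the error is halved each step.

(b) Error bound = (b-a)/2^n = (2 - (-1))/2^{11}
    = 3/2^{11}

(a) 1 (linear); (b) error ≤ 1.46e-03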